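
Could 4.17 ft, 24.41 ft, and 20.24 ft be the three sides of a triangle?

No

The two shorter sides sum to 24.41, exactly equal to the longest side 24.41.
That gives only a degenerate (flat) triangle — the inequality must be strict.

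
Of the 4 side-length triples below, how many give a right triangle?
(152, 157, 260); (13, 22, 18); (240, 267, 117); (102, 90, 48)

(152,157,260): 152²+157² = 47753 < 67600 = 260² → obtuse
(13,22,18): 13²+18² = 493 > 484 = 22² → acute
(240,267,117): 117²+240² = 71289 = 267² → right
(102,90,48): 48²+90² = 10404 = 102² → right
2 of the 4 are right.

2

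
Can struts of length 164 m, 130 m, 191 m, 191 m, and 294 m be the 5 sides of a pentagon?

A pentagon exists iff every side is shorter than the sum of the others — equivalently, the longest side is less than the sum of the rest.
Longest side 294 < 676 (sum of the remaining 4), so yes.

Yes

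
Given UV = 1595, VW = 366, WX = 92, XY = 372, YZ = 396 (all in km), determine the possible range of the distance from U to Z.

369 ≤ UZ ≤ 2821 km

The maximum is all hops collinear in one direction: 1595 + 366 + 92 + 372 + 396 = 2821.
The longest hop is 1595; the others sum to 1226. Folding the others back against it leaves at least 1595 − 1226 = 369.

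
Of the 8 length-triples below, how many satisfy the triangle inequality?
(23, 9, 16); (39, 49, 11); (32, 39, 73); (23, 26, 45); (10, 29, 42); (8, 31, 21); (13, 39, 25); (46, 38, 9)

4

(9,16,23): 9+16 > 23 → valid
(11,39,49): 11+39 > 49 → valid
(32,39,73): 32+39 ≤ 73 → not valid
(23,26,45): 23+26 > 45 → valid
(10,29,42): 10+29 ≤ 42 → not valid
(8,21,31): 8+21 ≤ 31 → not valid
(13,25,39): 13+25 ≤ 39 → not valid
(9,38,46): 9+38 > 46 → valid
4 of the 8 triples form a triangle.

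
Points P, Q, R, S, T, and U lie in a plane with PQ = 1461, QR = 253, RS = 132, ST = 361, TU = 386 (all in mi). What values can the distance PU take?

The maximum is all hops collinear in one direction: 1461 + 253 + 132 + 361 + 386 = 2593.
The longest hop is 1461; the others sum to 1132. Folding the others back against it leaves at least 1461 − 1132 = 329.

329 ≤ PU ≤ 2593 mi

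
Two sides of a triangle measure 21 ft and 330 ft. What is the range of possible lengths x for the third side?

309 < x < 351

By the triangle inequality, x must be less than 21 + 330 = 351 and greater than |21 − 330| = 309.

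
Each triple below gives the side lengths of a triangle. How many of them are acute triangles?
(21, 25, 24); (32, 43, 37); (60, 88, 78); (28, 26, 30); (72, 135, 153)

(21,25,24): 21²+24² = 1017 > 625 = 25² → acute
(32,43,37): 32²+37² = 2393 > 1849 = 43² → acute
(60,88,78): 60²+78² = 9684 > 7744 = 88² → acute
(28,26,30): 26²+28² = 1460 > 900 = 30² → acute
(72,135,153): 72²+135² = 23409 = 153² → right
4 of the 5 are acute.

4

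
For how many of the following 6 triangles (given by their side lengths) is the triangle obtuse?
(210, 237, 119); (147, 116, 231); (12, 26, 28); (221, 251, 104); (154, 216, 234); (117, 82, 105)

2

(210,237,119): 119²+210² = 58261 > 56169 = 237² → acute
(147,116,231): 116²+147² = 35065 < 53361 = 231² → obtuse
(12,26,28): 12²+26² = 820 > 784 = 28² → acute
(221,251,104): 104²+221² = 59657 < 63001 = 251² → obtuse
(154,216,234): 154²+216² = 70372 > 54756 = 234² → acute
(117,82,105): 82²+105² = 17749 > 13689 = 117² → acute
2 of the 6 are obtuse.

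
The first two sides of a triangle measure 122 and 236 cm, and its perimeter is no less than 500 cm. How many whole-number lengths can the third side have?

216

Triangle inequality: 114 < x < 358. Perimeter ≥ 500 gives x ≥ 500 − 122 − 236 = 142.
So 142 ≤ x < 358; integers 142 through 357: 216 values.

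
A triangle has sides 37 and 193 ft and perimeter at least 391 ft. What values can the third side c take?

161 ≤ c < 230 ft

Triangle inequality alone gives 156 < c < 230.
The perimeter condition gives c ≥ 391 − 37 − 193 = 161.
Intersecting the two: 161 ≤ c < 230.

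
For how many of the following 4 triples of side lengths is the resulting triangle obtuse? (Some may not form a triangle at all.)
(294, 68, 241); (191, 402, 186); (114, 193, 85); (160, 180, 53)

(294,68,241): 68²+241² = 62705 < 86436 = 294² → obtuse
(191,402,186): 186+191 ≤ 402, not a triangle
(114,193,85): 85²+114² = 20221 < 37249 = 193² → obtuse
(160,180,53): 53²+160² = 28409 < 32400 = 180² → obtuse
3 of the 4 are obtuse.

3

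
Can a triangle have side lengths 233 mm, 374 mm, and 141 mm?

No

The two shorter sides sum to 374, exactly equal to the longest side 374.
That gives only a degenerate (flat) triangle — the inequality must be strict.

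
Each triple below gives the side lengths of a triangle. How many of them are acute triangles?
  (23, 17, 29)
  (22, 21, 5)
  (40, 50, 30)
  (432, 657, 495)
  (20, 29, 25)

1

(23,17,29): 17²+23² = 818 < 841 = 29² → obtuse
(22,21,5): 5²+21² = 466 < 484 = 22² → obtuse
(40,50,30): 30²+40² = 2500 = 50² → right
(432,657,495): 432²+495² = 431649 = 657² → right
(20,29,25): 20²+25² = 1025 > 841 = 29² → acute
1 of the 5 is acute.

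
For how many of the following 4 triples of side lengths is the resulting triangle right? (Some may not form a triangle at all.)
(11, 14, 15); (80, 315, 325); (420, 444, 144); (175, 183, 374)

(11,14,15): 11²+14² = 317 > 225 = 15² → acute
(80,315,325): 80²+315² = 105625 = 325² → right
(420,444,144): 144²+420² = 197136 = 444² → right
(175,183,374): 175+183 ≤ 374, not a triangle
2 of the 4 are right.

2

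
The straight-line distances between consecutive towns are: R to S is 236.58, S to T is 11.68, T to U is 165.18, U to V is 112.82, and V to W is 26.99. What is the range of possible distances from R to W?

The maximum is all hops collinear in one direction: 236.58 + 11.68 + 165.18 + 112.82 + 26.99 = 553.25.
The longest hop is 236.58; the others sum to 316.67. Since 236.58 ≤ 316.67, the path can fold back on itself completely, so the minimum distance is 0.

0 ≤ RW ≤ 553.25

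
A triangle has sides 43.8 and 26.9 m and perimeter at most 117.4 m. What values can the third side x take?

16.9 < x ≤ 46.7

Triangle inequality alone gives 16.9 < x < 70.7.
The perimeter condition gives x ≤ 117.4 − 43.8 − 26.9 = 46.7.
Intersecting the two: 16.9 < x ≤ 46.7.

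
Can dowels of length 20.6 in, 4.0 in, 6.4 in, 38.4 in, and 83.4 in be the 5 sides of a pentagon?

No

For a pentagon, each side must be shorter than the sum of the others.
Here the longest side is 83.4, but the remaining 4 sides sum to only 69.4.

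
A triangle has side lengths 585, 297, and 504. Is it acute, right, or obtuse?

Compare the square of the longest side to the sum of squares of the other two: 297² + 504² = 342225 = 585².

right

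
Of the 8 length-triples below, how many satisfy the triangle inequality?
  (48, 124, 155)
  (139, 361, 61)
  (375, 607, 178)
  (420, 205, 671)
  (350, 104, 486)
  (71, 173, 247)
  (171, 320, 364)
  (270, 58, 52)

(48,124,155): 48+124 > 155 → valid
(61,139,361): 61+139 ≤ 361 → not valid
(178,375,607): 178+375 ≤ 607 → not valid
(205,420,671): 205+420 ≤ 671 → not valid
(104,350,486): 104+350 ≤ 486 → not valid
(71,173,247): 71+173 ≤ 247 → not valid
(171,320,364): 171+320 > 364 → valid
(52,58,270): 52+58 ≤ 270 → not valid
2 of the 8 triples form a triangle.

2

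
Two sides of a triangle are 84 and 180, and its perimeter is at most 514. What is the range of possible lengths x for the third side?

96 < x ≤ 250

Triangle inequality alone gives 96 < x < 264.
The perimeter condition gives x ≤ 514 − 84 − 180 = 250.
Intersecting the two: 96 < x ≤ 250.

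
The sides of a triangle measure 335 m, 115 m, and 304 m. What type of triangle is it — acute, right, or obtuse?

Compare the square of the longest side to the sum of squares of the other two: 115² + 304² = 105641 < 112225 = 335².

obtuse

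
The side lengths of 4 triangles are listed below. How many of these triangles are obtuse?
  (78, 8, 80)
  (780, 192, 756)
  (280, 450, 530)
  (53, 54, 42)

1

(78,8,80): 8²+78² = 6148 < 6400 = 80² → obtuse
(780,192,756): 192²+756² = 608400 = 780² → right
(280,450,530): 280²+450² = 280900 = 530² → right
(53,54,42): 42²+53² = 4573 > 2916 = 54² → acute
1 of the 4 is obtuse.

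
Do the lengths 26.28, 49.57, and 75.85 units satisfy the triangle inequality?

The two shorter sides sum to 75.85, exactly equal to the longest side 75.85.
That gives only a degenerate (flat) triangle — the inequality must be strict.

No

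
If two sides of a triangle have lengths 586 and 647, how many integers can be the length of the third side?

1171

The third side lies in the open interval (61, 1233).
Integers from 62 to 1232 inclusive: 1232 − 62 + 1 = 1171.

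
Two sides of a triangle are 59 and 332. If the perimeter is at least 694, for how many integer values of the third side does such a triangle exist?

Triangle inequality: 273 < x < 391. Perimeter ≥ 694 gives x ≥ 694 − 59 − 332 = 303.
So 303 ≤ x < 391; integers 303 through 390: 88 values.

88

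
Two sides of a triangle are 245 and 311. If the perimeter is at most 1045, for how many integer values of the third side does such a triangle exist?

Triangle inequality: 66 < x < 556. Perimeter ≤ 1045 gives x ≤ 1045 − 245 − 311 = 489.
So 66 < x ≤ 489; integers 67 through 489: 423 values.

423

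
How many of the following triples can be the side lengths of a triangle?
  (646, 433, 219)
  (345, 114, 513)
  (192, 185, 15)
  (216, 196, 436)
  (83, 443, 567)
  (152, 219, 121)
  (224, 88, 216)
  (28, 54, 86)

4

(219,433,646): 219+433 > 646 → valid
(114,345,513): 114+345 ≤ 513 → not valid
(15,185,192): 15+185 > 192 → valid
(196,216,436): 196+216 ≤ 436 → not valid
(83,443,567): 83+443 ≤ 567 → not valid
(121,152,219): 121+152 > 219 → valid
(88,216,224): 88+216 > 224 → valid
(28,54,86): 28+54 ≤ 86 → not valid
4 of the 8 triples form a triangle.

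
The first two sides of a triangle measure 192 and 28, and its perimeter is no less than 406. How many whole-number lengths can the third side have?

Triangle inequality: 164 < x < 220. Perimeter ≥ 406 gives x ≥ 406 − 192 − 28 = 186.
So 186 ≤ x < 220; integers 186 through 219: 34 values.

34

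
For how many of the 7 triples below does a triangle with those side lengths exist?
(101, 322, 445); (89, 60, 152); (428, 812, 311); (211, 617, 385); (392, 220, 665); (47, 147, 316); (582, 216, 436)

(101,322,445): 101+322 ≤ 445 → not valid
(60,89,152): 60+89 ≤ 152 → not valid
(311,428,812): 311+428 ≤ 812 → not valid
(211,385,617): 211+385 ≤ 617 → not valid
(220,392,665): 220+392 ≤ 665 → not valid
(47,147,316): 47+147 ≤ 316 → not valid
(216,436,582): 216+436 > 582 → valid
1 of the 7 triples forms a triangle.

1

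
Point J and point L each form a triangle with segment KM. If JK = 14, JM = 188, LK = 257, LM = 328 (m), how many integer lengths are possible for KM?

27

From triangle JKM: 174 < KM < 202.
From triangle LKM: 71 < KM < 585.
Intersection: 174 < KM < 202, so integers 175 through 201: 27 values.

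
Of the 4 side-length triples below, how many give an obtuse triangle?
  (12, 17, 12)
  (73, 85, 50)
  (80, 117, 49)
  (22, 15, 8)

(12,17,12): 12²+12² = 288 < 289 = 17² → obtuse
(73,85,50): 50²+73² = 7829 > 7225 = 85² → acute
(80,117,49): 49²+80² = 8801 < 13689 = 117² → obtuse
(22,15,8): 8²+15² = 289 < 484 = 22² → obtuse
3 of the 4 are obtuse.

3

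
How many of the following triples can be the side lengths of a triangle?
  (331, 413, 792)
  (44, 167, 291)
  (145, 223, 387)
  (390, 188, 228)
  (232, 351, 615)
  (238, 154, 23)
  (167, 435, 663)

1

(331,413,792): 331+413 ≤ 792 → not valid
(44,167,291): 44+167 ≤ 291 → not valid
(145,223,387): 145+223 ≤ 387 → not valid
(188,228,390): 188+228 > 390 → valid
(232,351,615): 232+351 ≤ 615 → not valid
(23,154,238): 23+154 ≤ 238 → not valid
(167,435,663): 167+435 ≤ 663 → not valid
1 of the 7 triples forms a triangle.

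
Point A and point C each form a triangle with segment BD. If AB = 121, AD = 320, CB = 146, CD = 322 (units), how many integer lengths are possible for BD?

From triangle ABD: 199 < BD < 441.
From triangle CBD: 176 < BD < 468.
Intersection: 199 < BD < 441, so integers 200 through 440: 241 values.

241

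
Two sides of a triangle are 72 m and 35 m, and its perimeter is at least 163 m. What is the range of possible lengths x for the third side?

56 ≤ x < 107 m

Triangle inequality alone gives 37 < x < 107.
The perimeter condition gives x ≥ 163 − 72 − 35 = 56.
Intersecting the two: 56 ≤ x < 107.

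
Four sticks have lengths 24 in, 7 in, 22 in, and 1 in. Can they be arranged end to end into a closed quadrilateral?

A quadrilateral exists iff every side is shorter than the sum of the others — equivalently, the longest side is less than the sum of the rest.
Longest side 24 < 30 (sum of the remaining 3), so yes.

Yes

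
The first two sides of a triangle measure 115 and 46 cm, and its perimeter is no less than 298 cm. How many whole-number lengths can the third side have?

Triangle inequality: 69 < x < 161. Perimeter ≥ 298 gives x ≥ 298 − 115 − 46 = 137.
So 137 ≤ x < 161; integers 137 through 160: 24 values.

24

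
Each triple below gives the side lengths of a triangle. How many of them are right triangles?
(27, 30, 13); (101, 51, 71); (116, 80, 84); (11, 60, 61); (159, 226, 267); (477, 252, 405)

3

(27,30,13): 13²+27² = 898 < 900 = 30² → obtuse
(101,51,71): 51²+71² = 7642 < 10201 = 101² → obtuse
(116,80,84): 80²+84² = 13456 = 116² → right
(11,60,61): 11²+60² = 3721 = 61² → right
(159,226,267): 159²+226² = 76357 > 71289 = 267² → acute
(477,252,405): 252²+405² = 227529 = 477² → right
3 of the 6 are right.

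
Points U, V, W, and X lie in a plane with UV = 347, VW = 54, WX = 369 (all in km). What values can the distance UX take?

The maximum is all hops collinear in one direction: 347 + 54 + 369 = 770.
The longest hop is 369; the others sum to 401. Since 369 ≤ 401, the path can fold back on itself completely, so the minimum distance is 0.

0 ≤ UX ≤ 770 km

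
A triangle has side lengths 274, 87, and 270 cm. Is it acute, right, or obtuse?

acute

Compare the square of the longest side to the sum of squares of the other two: 87² + 270² = 80469 > 75076 = 274².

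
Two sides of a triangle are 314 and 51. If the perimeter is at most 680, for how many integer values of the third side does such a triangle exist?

Triangle inequality: 263 < x < 365. Perimeter ≤ 680 gives x ≤ 680 − 314 − 51 = 315.
So 263 < x ≤ 315; integers 264 through 315: 52 values.

52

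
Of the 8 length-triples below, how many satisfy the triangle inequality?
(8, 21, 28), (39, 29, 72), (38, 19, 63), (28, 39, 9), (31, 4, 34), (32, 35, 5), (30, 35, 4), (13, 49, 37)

(8,21,28): 8+21 > 28 → valid
(29,39,72): 29+39 ≤ 72 → not valid
(19,38,63): 19+38 ≤ 63 → not valid
(9,28,39): 9+28 ≤ 39 → not valid
(4,31,34): 4+31 > 34 → valid
(5,32,35): 5+32 > 35 → valid
(4,30,35): 4+30 ≤ 35 → not valid
(13,37,49): 13+37 > 49 → valid
4 of the 8 triples form a triangle.

4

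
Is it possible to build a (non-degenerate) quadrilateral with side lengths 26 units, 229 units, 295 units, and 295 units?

Yes

A quadrilateral exists iff every side is shorter than the sum of the others — equivalently, the longest side is less than the sum of the rest.
Longest side 295 < 550 (sum of the remaining 3), so yes.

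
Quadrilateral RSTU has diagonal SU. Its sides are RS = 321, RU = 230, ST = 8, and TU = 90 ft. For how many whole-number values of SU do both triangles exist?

From triangle RSU: 91 < SU < 551.
From triangle TSU: 82 < SU < 98.
Intersection: 91 < SU < 98, so integers 92 through 97: 6 values.

6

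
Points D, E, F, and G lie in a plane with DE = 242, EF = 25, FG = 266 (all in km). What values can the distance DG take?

The maximum is all hops collinear in one direction: 242 + 25 + 266 = 533.
The longest hop is 266; the others sum to 267. Since 266 ≤ 267, the path can fold back on itself completely, so the minimum distance is 0.

0 ≤ DG ≤ 533 km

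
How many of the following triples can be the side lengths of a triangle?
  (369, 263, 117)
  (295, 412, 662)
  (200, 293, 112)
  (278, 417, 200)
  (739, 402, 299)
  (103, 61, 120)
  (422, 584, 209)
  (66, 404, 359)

(117,263,369): 117+263 > 369 → valid
(295,412,662): 295+412 > 662 → valid
(112,200,293): 112+200 > 293 → valid
(200,278,417): 200+278 > 417 → valid
(299,402,739): 299+402 ≤ 739 → not valid
(61,103,120): 61+103 > 120 → valid
(209,422,584): 209+422 > 584 → valid
(66,359,404): 66+359 > 404 → valid
7 of the 8 triples form a triangle.

7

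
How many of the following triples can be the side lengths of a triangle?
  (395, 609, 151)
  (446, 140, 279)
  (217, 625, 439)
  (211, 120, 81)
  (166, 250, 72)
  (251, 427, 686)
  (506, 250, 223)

(151,395,609): 151+395 ≤ 609 → not valid
(140,279,446): 140+279 ≤ 446 → not valid
(217,439,625): 217+439 > 625 → valid
(81,120,211): 81+120 ≤ 211 → not valid
(72,166,250): 72+166 ≤ 250 → not valid
(251,427,686): 251+427 ≤ 686 → not valid
(223,250,506): 223+250 ≤ 506 → not valid
1 of the 7 triples forms a triangle.

1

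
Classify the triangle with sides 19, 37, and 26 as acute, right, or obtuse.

obtuse

Compare the square of the longest side to the sum of squares of the other two: 19² + 26² = 1037 < 1369 = 37².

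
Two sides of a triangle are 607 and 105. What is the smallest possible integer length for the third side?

503

The third side must be strictly greater than |607 − 105| = 502.
The smallest integer above 502 is 503.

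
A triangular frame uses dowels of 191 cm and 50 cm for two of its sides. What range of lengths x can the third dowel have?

By the triangle inequality, x must be less than 191 + 50 = 241 and greater than |191 − 50| = 141.

141 < x < 241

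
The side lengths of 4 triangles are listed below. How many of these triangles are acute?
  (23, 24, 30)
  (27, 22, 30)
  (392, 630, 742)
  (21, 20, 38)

2

(23,24,30): 23²+24² = 1105 > 900 = 30² → acute
(27,22,30): 22²+27² = 1213 > 900 = 30² → acute
(392,630,742): 392²+630² = 550564 = 742² → right
(21,20,38): 20²+21² = 841 < 1444 = 38² → obtuse
2 of the 4 are acute.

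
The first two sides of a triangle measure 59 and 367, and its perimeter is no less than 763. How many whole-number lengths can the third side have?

89

Triangle inequality: 308 < x < 426. Perimeter ≥ 763 gives x ≥ 763 − 59 − 367 = 337.
So 337 ≤ x < 426; integers 337 through 425: 89 values.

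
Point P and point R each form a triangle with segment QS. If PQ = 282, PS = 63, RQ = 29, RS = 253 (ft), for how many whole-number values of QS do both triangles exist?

57

From triangle PQS: 219 < QS < 345.
From triangle RQS: 224 < QS < 282.
Intersection: 224 < QS < 282, so integers 225 through 281: 57 values.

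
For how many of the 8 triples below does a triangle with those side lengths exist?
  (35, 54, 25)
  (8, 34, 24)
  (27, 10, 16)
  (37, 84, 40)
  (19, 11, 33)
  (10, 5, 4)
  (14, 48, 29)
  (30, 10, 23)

2

(25,35,54): 25+35 > 54 → valid
(8,24,34): 8+24 ≤ 34 → not valid
(10,16,27): 10+16 ≤ 27 → not valid
(37,40,84): 37+40 ≤ 84 → not valid
(11,19,33): 11+19 ≤ 33 → not valid
(4,5,10): 4+5 ≤ 10 → not valid
(14,29,48): 14+29 ≤ 48 → not valid
(10,23,30): 10+23 > 30 → valid
2 of the 8 triples form a triangle.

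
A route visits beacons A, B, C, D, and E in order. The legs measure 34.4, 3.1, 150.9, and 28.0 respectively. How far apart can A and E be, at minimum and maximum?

The maximum is all hops collinear in one direction: 34.4 + 3.1 + 150.9 + 28.0 = 216.4.
The longest hop is 150.9; the others sum to 65.5. Folding the others back against it leaves at least 150.9 − 65.5 = 85.4.

85.4 ≤ AE ≤ 216.4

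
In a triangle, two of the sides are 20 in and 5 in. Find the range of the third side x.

15 < x < 25

By the triangle inequality, x must be less than 20 + 5 = 25 and greater than |20 − 5| = 15.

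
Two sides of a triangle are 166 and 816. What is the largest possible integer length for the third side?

981

The third side must be strictly less than 166 + 816 = 982.
The largest integer below 982 is 981.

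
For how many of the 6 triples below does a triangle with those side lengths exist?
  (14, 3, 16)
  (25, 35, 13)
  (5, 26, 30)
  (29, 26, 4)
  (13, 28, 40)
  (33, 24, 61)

(3,14,16): 3+14 > 16 → valid
(13,25,35): 13+25 > 35 → valid
(5,26,30): 5+26 > 30 → valid
(4,26,29): 4+26 > 29 → valid
(13,28,40): 13+28 > 40 → valid
(24,33,61): 24+33 ≤ 61 → not valid
5 of the 6 triples form a triangle.

5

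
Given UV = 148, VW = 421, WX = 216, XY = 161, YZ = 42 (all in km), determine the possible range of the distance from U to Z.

The maximum is all hops collinear in one direction: 148 + 421 + 216 + 161 + 42 = 988.
The longest hop is 421; the others sum to 567. Since 421 ≤ 567, the path can fold back on itself completely, so the minimum distance is 0.

0 ≤ UZ ≤ 988 km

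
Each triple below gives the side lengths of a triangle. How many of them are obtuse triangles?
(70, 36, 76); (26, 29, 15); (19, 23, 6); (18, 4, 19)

2

(70,36,76): 36²+70² = 6196 > 5776 = 76² → acute
(26,29,15): 15²+26² = 901 > 841 = 29² → acute
(19,23,6): 6²+19² = 397 < 529 = 23² → obtuse
(18,4,19): 4²+18² = 340 < 361 = 19² → obtuse
2 of the 4 are obtuse.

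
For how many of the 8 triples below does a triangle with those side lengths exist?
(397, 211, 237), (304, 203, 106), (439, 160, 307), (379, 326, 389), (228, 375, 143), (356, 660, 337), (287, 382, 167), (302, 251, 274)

7

(211,237,397): 211+237 > 397 → valid
(106,203,304): 106+203 > 304 → valid
(160,307,439): 160+307 > 439 → valid
(326,379,389): 326+379 > 389 → valid
(143,228,375): 143+228 ≤ 375 → not valid
(337,356,660): 337+356 > 660 → valid
(167,287,382): 167+287 > 382 → valid
(251,274,302): 251+274 > 302 → valid
7 of the 8 triples form a triangle.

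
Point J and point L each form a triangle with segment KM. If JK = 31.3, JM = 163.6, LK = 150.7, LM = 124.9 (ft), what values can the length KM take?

From triangle JKM: |31.3 − 163.6| < KM < 31.3 + 163.6, i.e. 132.3 < KM < 194.9.
From triangle LKM: 25.8 < KM < 275.6.
Both must hold, so KM lies in the intersection.

132.3 < KM < 194.9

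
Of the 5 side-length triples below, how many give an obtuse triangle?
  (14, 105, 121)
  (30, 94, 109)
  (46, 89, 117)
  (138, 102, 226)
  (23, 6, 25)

(14,105,121): 14+105 ≤ 121, not a triangle
(30,94,109): 30²+94² = 9736 < 11881 = 109² → obtuse
(46,89,117): 46²+89² = 10037 < 13689 = 117² → obtuse
(138,102,226): 102²+138² = 29448 < 51076 = 226² → obtuse
(23,6,25): 6²+23² = 565 < 625 = 25² → obtuse
4 of the 5 are obtuse.

4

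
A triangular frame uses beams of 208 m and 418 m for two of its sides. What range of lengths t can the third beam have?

By the triangle inequality, t must be less than 208 + 418 = 626 and greater than |208 − 418| = 210.

210 < t < 626 (m)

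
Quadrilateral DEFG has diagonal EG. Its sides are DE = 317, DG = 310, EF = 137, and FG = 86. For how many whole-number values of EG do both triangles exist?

171

From triangle DEG: 7 < EG < 627.
From triangle FEG: 51 < EG < 223.
Intersection: 51 < EG < 223, so integers 52 through 222: 171 values.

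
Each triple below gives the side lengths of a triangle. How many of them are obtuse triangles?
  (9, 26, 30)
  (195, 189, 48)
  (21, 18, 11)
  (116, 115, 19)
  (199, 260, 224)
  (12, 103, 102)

2

(9,26,30): 9²+26² = 757 < 900 = 30² → obtuse
(195,189,48): 48²+189² = 38025 = 195² → right
(21,18,11): 11²+18² = 445 > 441 = 21² → acute
(116,115,19): 19²+115² = 13586 > 13456 = 116² → acute
(199,260,224): 199²+224² = 89777 > 67600 = 260² → acute
(12,103,102): 12²+102² = 10548 < 10609 = 103² → obtuse
2 of the 6 are obtuse.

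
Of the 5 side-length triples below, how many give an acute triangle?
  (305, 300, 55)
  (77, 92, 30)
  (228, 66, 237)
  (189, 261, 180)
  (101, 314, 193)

(305,300,55): 55²+300² = 93025 = 305² → right
(77,92,30): 30²+77² = 6829 < 8464 = 92² → obtuse
(228,66,237): 66²+228² = 56340 > 56169 = 237² → acute
(189,261,180): 180²+189² = 68121 = 261² → right
(101,314,193): 101+193 ≤ 314, not a triangle
1 of the 5 is acute.

1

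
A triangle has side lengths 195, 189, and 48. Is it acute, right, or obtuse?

right

Compare the square of the longest side to the sum of squares of the other two: 48² + 189² = 38025 = 195².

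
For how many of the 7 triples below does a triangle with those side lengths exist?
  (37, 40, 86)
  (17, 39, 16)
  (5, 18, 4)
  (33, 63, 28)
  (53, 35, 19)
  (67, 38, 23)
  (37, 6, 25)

(37,40,86): 37+40 ≤ 86 → not valid
(16,17,39): 16+17 ≤ 39 → not valid
(4,5,18): 4+5 ≤ 18 → not valid
(28,33,63): 28+33 ≤ 63 → not valid
(19,35,53): 19+35 > 53 → valid
(23,38,67): 23+38 ≤ 67 → not valid
(6,25,37): 6+25 ≤ 37 → not valid
1 of the 7 triples forms a triangle.

1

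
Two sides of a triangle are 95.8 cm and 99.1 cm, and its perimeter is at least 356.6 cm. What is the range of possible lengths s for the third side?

Triangle inequality alone gives 3.3 < s < 194.9.
The perimeter condition gives s ≥ 356.6 − 95.8 − 99.1 = 161.7.
Intersecting the two: 161.7 ≤ s < 194.9.

161.7 ≤ s < 194.9 cm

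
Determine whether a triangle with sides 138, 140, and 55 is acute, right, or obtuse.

Compare the square of the longest side to the sum of squares of the other two: 55² + 138² = 22069 > 19600 = 140².

acute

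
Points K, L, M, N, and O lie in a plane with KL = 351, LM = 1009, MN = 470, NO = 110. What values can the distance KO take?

The maximum is all hops collinear in one direction: 351 + 1009 + 470 + 110 = 1940.
The longest hop is 1009; the others sum to 931. Folding the others back against it leaves at least 1009 − 931 = 78.

78 ≤ KO ≤ 1940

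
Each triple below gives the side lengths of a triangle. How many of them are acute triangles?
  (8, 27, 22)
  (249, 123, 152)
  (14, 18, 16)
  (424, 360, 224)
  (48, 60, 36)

1

(8,27,22): 8²+22² = 548 < 729 = 27² → obtuse
(249,123,152): 123²+152² = 38233 < 62001 = 249² → obtuse
(14,18,16): 14²+16² = 452 > 324 = 18² → acute
(424,360,224): 224²+360² = 179776 = 424² → right
(48,60,36): 36²+48² = 3600 = 60² → right
1 of the 5 is acute.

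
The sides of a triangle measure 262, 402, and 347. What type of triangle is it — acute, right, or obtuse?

acute

Compare the square of the longest side to the sum of squares of the other two: 262² + 347² = 189053 > 161604 = 402².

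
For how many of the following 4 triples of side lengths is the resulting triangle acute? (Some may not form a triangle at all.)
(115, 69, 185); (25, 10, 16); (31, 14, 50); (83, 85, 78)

1

(115,69,185): 69+115 ≤ 185, not a triangle
(25,10,16): 10²+16² = 356 < 625 = 25² → obtuse
(31,14,50): 14+31 ≤ 50, not a triangle
(83,85,78): 78²+83² = 12973 > 7225 = 85² → acute
1 of the 4 is acute.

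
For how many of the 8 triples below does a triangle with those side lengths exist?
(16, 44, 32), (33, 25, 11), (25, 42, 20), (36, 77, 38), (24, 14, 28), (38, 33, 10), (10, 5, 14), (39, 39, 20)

7

(16,32,44): 16+32 > 44 → valid
(11,25,33): 11+25 > 33 → valid
(20,25,42): 20+25 > 42 → valid
(36,38,77): 36+38 ≤ 77 → not valid
(14,24,28): 14+24 > 28 → valid
(10,33,38): 10+33 > 38 → valid
(5,10,14): 5+10 > 14 → valid
(20,39,39): 20+39 > 39 → valid
7 of the 8 triples form a triangle.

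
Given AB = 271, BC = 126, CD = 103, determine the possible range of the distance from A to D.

The maximum is all hops collinear in one direction: 271 + 126 + 103 = 500.
The longest hop is 271; the others sum to 229. Folding the others back against it leaves at least 271 − 229 = 42.

42 ≤ AD ≤ 500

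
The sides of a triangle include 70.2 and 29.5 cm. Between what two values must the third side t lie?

By the triangle inequality, t must be less than 70.2 + 29.5 = 99.7 and greater than |70.2 − 29.5| = 40.7.

40.7 < t < 99.7 (cm)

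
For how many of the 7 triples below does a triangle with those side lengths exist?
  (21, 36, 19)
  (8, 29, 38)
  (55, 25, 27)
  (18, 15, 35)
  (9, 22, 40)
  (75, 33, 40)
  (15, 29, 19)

2

(19,21,36): 19+21 > 36 → valid
(8,29,38): 8+29 ≤ 38 → not valid
(25,27,55): 25+27 ≤ 55 → not valid
(15,18,35): 15+18 ≤ 35 → not valid
(9,22,40): 9+22 ≤ 40 → not valid
(33,40,75): 33+40 ≤ 75 → not valid
(15,19,29): 15+19 > 29 → valid
2 of the 7 triples form a triangle.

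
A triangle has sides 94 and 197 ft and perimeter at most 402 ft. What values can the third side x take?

Triangle inequality alone gives 103 < x < 291.
The perimeter condition gives x ≤ 402 − 94 − 197 = 111.
Intersecting the two: 103 < x ≤ 111.

103 < x ≤ 111 ft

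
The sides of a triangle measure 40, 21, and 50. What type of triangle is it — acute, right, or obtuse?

obtuse

Compare the square of the longest side to the sum of squares of the other two: 21² + 40² = 2041 < 2500 = 50².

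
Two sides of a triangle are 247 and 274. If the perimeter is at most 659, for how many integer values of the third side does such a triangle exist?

Triangle inequality: 27 < x < 521. Perimeter ≤ 659 gives x ≤ 659 − 247 − 274 = 138.
So 27 < x ≤ 138; integers 28 through 138: 111 values.

111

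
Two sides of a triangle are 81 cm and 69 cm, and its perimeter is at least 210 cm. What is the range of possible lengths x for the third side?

60 ≤ x < 150 cm

Triangle inequality alone gives 12 < x < 150.
The perimeter condition gives x ≥ 210 − 81 − 69 = 60.
Intersecting the two: 60 ≤ x < 150.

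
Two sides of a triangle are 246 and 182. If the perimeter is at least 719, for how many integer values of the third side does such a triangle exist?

137

Triangle inequality: 64 < x < 428. Perimeter ≥ 719 gives x ≥ 719 − 246 − 182 = 291.
So 291 ≤ x < 428; integers 291 through 427: 137 values.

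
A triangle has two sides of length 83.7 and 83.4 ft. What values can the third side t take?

By the triangle inequality, t must be less than 83.7 + 83.4 = 167.1 and greater than |83.7 − 83.4| = 0.3.

0.3 < t < 167.1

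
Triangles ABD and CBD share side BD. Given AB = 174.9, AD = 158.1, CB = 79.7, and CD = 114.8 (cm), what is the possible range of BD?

From triangle ABD: |174.9 − 158.1| < BD < 174.9 + 158.1, i.e. 16.8 < BD < 333.0.
From triangle CBD: 35.1 < BD < 194.5.
Both must hold, so BD lies in the intersection.

35.1 < BD < 194.5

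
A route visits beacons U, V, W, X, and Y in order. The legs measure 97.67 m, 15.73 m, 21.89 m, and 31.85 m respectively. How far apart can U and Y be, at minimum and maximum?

28.20 ≤ UY ≤ 167.14 m

The maximum is all hops collinear in one direction: 97.67 + 15.73 + 21.89 + 31.85 = 167.14.
The longest hop is 97.67; the others sum to 69.47. Folding the others back against it leaves at least 97.67 − 69.47 = 28.20.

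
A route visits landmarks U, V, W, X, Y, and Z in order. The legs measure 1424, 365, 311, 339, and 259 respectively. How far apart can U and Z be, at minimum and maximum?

150 ≤ UZ ≤ 2698

The maximum is all hops collinear in one direction: 1424 + 365 + 311 + 339 + 259 = 2698.
The longest hop is 1424; the others sum to 1274. Folding the others back against it leaves at least 1424 − 1274 = 150.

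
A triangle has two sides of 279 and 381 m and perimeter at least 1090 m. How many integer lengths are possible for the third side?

Triangle inequality: 102 < x < 660. Perimeter ≥ 1090 gives x ≥ 1090 − 279 − 381 = 430.
So 430 ≤ x < 660; integers 430 through 659: 230 values.

230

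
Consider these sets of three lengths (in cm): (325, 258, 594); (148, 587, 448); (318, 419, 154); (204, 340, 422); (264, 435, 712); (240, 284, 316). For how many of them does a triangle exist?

4

(258,325,594): 258+325 ≤ 594 → not valid
(148,448,587): 148+448 > 587 → valid
(154,318,419): 154+318 > 419 → valid
(204,340,422): 204+340 > 422 → valid
(264,435,712): 264+435 ≤ 712 → not valid
(240,284,316): 240+284 > 316 → valid
4 of the 6 triples form a triangle.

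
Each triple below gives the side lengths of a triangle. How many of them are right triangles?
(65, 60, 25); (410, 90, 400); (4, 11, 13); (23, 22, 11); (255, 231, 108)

(65,60,25): 25²+60² = 4225 = 65² → right
(410,90,400): 90²+400² = 168100 = 410² → right
(4,11,13): 4²+11² = 137 < 169 = 13² → obtuse
(23,22,11): 11²+22² = 605 > 529 = 23² → acute
(255,231,108): 108²+231² = 65025 = 255² → right
3 of the 5 are right.

3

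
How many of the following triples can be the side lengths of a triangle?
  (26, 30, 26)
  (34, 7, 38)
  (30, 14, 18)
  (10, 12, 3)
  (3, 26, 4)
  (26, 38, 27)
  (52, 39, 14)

(26,26,30): 26+26 > 30 → valid
(7,34,38): 7+34 > 38 → valid
(14,18,30): 14+18 > 30 → valid
(3,10,12): 3+10 > 12 → valid
(3,4,26): 3+4 ≤ 26 → not valid
(26,27,38): 26+27 > 38 → valid
(14,39,52): 14+39 > 52 → valid
6 of the 7 triples form a triangle.

6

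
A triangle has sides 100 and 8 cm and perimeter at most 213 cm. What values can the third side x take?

92 < x ≤ 105

Triangle inequality alone gives 92 < x < 108.
The perimeter condition gives x ≤ 213 − 100 − 8 = 105.
Intersecting the two: 92 < x ≤ 105.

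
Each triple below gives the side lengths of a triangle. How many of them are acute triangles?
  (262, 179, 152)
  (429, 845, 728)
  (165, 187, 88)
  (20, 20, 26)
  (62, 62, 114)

1

(262,179,152): 152²+179² = 55145 < 68644 = 262² → obtuse
(429,845,728): 429²+728² = 714025 = 845² → right
(165,187,88): 88²+165² = 34969 = 187² → right
(20,20,26): 20²+20² = 800 > 676 = 26² → acute
(62,62,114): 62²+62² = 7688 < 12996 = 114² → obtuse
1 of the 5 is acute.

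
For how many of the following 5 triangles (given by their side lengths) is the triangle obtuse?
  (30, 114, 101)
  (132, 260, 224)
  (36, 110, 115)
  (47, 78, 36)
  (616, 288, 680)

(30,114,101): 30²+101² = 11101 < 12996 = 114² → obtuse
(132,260,224): 132²+224² = 67600 = 260² → right
(36,110,115): 36²+110² = 13396 > 13225 = 115² → acute
(47,78,36): 36²+47² = 3505 < 6084 = 78² → obtuse
(616,288,680): 288²+616² = 462400 = 680² → right
2 of the 5 are obtuse.

2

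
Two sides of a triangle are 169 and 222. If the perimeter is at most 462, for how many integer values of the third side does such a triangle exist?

Triangle inequality: 53 < x < 391. Perimeter ≤ 462 gives x ≤ 462 − 169 − 222 = 71.
So 53 < x ≤ 71; integers 54 through 71: 18 values.

18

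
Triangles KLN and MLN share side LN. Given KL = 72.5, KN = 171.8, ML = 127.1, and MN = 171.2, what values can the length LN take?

99.3 < LN < 244.3

From triangle KLN: |72.5 − 171.8| < LN < 72.5 + 171.8, i.e. 99.3 < LN < 244.3.
From triangle MLN: 44.1 < LN < 298.3.
Both must hold, so LN lies in the intersection.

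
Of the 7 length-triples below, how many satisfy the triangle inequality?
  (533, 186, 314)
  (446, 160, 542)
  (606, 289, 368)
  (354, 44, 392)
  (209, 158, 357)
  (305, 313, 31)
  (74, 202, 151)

6

(186,314,533): 186+314 ≤ 533 → not valid
(160,446,542): 160+446 > 542 → valid
(289,368,606): 289+368 > 606 → valid
(44,354,392): 44+354 > 392 → valid
(158,209,357): 158+209 > 357 → valid
(31,305,313): 31+305 > 313 → valid
(74,151,202): 74+151 > 202 → valid
6 of the 7 triples form a triangle.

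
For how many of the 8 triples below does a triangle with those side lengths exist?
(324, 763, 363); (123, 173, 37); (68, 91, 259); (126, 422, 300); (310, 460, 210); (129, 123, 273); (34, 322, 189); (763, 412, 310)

(324,363,763): 324+363 ≤ 763 → not valid
(37,123,173): 37+123 ≤ 173 → not valid
(68,91,259): 68+91 ≤ 259 → not valid
(126,300,422): 126+300 > 422 → valid
(210,310,460): 210+310 > 460 → valid
(123,129,273): 123+129 ≤ 273 → not valid
(34,189,322): 34+189 ≤ 322 → not valid
(310,412,763): 310+412 ≤ 763 → not valid
2 of the 8 triples form a triangle.

2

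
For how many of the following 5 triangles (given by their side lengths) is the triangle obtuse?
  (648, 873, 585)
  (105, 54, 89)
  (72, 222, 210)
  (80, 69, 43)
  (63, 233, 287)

(648,873,585): 585²+648² = 762129 = 873² → right
(105,54,89): 54²+89² = 10837 < 11025 = 105² → obtuse
(72,222,210): 72²+210² = 49284 = 222² → right
(80,69,43): 43²+69² = 6610 > 6400 = 80² → acute
(63,233,287): 63²+233² = 58258 < 82369 = 287² → obtuse
2 of the 5 are obtuse.

2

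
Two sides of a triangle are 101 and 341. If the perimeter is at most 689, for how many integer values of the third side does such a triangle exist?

7

Triangle inequality: 240 < x < 442. Perimeter ≤ 689 gives x ≤ 689 − 101 − 341 = 247.
So 240 < x ≤ 247; integers 241 through 247: 7 values.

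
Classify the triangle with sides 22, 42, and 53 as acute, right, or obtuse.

Compare the square of the longest side to the sum of squares of the other two: 22² + 42² = 2248 < 2809 = 53².

obtuse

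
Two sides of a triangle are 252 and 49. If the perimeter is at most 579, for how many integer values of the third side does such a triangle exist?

75

Triangle inequality: 203 < x < 301. Perimeter ≤ 579 gives x ≤ 579 − 252 − 49 = 278.
So 203 < x ≤ 278; integers 204 through 278: 75 values.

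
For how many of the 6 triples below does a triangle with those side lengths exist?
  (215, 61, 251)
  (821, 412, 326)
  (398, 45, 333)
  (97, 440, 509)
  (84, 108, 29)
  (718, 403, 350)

(61,215,251): 61+215 > 251 → valid
(326,412,821): 326+412 ≤ 821 → not valid
(45,333,398): 45+333 ≤ 398 → not valid
(97,440,509): 97+440 > 509 → valid
(29,84,108): 29+84 > 108 → valid
(350,403,718): 350+403 > 718 → valid
4 of the 6 triples form a triangle.

4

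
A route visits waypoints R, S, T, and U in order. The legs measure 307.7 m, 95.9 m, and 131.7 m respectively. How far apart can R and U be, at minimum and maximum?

The maximum is all hops collinear in one direction: 307.7 + 95.9 + 131.7 = 535.3.
The longest hop is 307.7; the others sum to 227.6. Folding the others back against it leaves at least 307.7 − 227.6 = 80.1.

80.1 ≤ RU ≤ 535.3 m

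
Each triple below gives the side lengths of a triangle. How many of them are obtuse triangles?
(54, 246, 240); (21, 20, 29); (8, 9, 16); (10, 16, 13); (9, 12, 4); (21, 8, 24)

(54,246,240): 54²+240² = 60516 = 246² → right
(21,20,29): 20²+21² = 841 = 29² → right
(8,9,16): 8²+9² = 145 < 256 = 16² → obtuse
(10,16,13): 10²+13² = 269 > 256 = 16² → acute
(9,12,4): 4²+9² = 97 < 144 = 12² → obtuse
(21,8,24): 8²+21² = 505 < 576 = 24² → obtuse
3 of the 6 are obtuse.

3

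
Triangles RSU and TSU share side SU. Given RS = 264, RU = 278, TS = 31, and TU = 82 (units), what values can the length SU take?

51 < SU < 113

From triangle RSU: |264 − 278| < SU < 264 + 278, i.e. 14 < SU < 542.
From triangle TSU: 51 < SU < 113.
Both must hold, so SU lies in the intersection.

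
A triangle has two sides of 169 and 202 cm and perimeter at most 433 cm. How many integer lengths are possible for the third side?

Triangle inequality: 33 < x < 371. Perimeter ≤ 433 gives x ≤ 433 − 169 − 202 = 62.
So 33 < x ≤ 62; integers 34 through 62: 29 values.

29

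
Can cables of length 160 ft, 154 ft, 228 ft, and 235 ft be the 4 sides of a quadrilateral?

Yes

A quadrilateral exists iff every side is shorter than the sum of the others — equivalently, the longest side is less than the sum of the rest.
Longest side 235 < 542 (sum of the remaining 3), so yes.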